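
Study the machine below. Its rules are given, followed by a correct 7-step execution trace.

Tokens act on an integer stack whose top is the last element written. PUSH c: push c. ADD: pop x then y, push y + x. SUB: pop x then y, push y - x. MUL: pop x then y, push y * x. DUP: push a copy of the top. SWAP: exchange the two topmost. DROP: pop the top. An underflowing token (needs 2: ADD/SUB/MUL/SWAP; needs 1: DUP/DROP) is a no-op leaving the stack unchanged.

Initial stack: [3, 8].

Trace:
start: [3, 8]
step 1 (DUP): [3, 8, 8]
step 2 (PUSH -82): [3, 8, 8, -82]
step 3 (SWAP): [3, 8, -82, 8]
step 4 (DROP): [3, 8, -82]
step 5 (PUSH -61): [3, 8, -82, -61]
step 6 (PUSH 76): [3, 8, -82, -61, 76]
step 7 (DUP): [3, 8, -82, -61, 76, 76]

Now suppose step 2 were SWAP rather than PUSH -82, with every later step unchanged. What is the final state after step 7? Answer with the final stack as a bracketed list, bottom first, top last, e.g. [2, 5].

(re-executing from step 2 with the substitution; state before step 2: [3, 8, 8])
step 2 (SWAP): [3, 8, 8]
step 3 (SWAP): [3, 8, 8]
step 4 (DROP): [3, 8]
step 5 (PUSH -61): [3, 8, -61]
step 6 (PUSH 76): [3, 8, -61, 76]
step 7 (DUP): [3, 8, -61, 76, 76]

[3, 8, -61, 76, 76]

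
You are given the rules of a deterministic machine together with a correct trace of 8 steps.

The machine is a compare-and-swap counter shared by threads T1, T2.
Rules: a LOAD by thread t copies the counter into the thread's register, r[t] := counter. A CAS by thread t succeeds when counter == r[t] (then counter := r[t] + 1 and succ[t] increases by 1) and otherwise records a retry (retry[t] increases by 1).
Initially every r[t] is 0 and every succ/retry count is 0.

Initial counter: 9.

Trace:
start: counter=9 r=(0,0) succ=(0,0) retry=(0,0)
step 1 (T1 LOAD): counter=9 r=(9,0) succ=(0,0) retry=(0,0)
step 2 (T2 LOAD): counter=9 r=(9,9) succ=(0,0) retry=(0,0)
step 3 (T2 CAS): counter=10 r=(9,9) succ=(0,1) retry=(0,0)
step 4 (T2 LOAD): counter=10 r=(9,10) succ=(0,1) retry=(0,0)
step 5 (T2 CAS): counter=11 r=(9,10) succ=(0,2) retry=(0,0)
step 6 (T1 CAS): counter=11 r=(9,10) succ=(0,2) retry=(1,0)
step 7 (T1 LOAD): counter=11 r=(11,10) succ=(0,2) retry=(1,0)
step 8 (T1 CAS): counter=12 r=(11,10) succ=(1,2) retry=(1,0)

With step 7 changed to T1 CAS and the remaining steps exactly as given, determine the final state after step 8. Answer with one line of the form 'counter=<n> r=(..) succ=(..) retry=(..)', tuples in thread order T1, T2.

(re-executing from step 7 with the substitution; state before step 7: counter=11 r=(9,10) succ=(0,2) retry=(1,0))
step 7 (T1 CAS): counter=11 r=(9,10) succ=(0,2) retry=(2,0)
step 8 (T1 CAS): counter=11 r=(9,10) succ=(0,2) retry=(3,0)

counter=11 r=(9,10) succ=(0,2) retry=(3,0)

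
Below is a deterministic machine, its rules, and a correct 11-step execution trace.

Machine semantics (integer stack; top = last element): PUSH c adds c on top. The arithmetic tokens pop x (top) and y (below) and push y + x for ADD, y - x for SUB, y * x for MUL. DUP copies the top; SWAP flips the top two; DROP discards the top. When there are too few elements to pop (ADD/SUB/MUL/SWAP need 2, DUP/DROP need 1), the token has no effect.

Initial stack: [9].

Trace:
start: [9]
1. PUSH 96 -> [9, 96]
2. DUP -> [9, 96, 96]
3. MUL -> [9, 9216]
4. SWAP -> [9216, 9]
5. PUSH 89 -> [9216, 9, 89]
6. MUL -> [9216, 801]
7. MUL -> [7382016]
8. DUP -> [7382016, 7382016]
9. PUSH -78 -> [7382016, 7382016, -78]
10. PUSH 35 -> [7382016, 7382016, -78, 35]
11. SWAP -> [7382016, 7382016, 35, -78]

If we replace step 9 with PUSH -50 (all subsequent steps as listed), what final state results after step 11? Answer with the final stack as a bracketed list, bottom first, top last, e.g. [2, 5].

[7382016, 7382016, 35, -50]

(re-executing from step 9 with the substitution; state before step 9: [7382016, 7382016])
9. PUSH -50 -> [7382016, 7382016, -50]
10. PUSH 35 -> [7382016, 7382016, -50, 35]
11. SWAP -> [7382016, 7382016, 35, -50]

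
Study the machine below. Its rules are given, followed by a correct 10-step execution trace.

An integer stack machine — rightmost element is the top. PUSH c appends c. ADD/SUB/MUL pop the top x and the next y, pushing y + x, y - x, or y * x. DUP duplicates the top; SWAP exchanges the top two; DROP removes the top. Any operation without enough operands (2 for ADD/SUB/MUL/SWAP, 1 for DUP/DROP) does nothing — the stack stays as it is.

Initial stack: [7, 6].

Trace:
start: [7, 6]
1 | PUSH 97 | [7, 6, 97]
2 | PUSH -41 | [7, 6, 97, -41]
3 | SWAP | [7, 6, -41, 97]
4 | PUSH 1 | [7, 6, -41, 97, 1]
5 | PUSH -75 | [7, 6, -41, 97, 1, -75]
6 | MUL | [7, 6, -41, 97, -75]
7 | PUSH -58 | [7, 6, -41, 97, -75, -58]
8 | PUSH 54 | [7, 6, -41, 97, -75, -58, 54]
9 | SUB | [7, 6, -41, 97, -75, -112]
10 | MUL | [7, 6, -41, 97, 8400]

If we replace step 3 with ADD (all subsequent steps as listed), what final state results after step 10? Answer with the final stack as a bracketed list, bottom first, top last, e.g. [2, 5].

(re-executing from step 3 with the substitution; state before step 3: [7, 6, 97, -41])
3 | ADD | [7, 6, 56]
4 | PUSH 1 | [7, 6, 56, 1]
5 | PUSH -75 | [7, 6, 56, 1, -75]
6 | MUL | [7, 6, 56, -75]
7 | PUSH -58 | [7, 6, 56, -75, -58]
8 | PUSH 54 | [7, 6, 56, -75, -58, 54]
9 | SUB | [7, 6, 56, -75, -112]
10 | MUL | [7, 6, 56, 8400]

[7, 6, 56, 8400]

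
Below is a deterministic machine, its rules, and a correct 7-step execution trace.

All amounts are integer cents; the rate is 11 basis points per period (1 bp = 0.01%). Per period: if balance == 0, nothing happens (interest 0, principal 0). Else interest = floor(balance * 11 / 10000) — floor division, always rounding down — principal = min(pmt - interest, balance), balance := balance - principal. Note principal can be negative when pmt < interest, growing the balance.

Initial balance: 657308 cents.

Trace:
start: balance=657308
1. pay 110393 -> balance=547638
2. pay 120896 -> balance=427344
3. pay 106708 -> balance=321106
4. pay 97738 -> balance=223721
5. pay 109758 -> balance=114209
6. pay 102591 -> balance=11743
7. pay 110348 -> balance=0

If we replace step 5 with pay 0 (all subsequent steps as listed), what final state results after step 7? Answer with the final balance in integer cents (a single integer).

(re-executing from step 5 with the substitution; state before step 5: balance=223721)
5. pay 0 -> balance=223967
6. pay 102591 -> balance=121622
7. pay 110348 -> balance=11407

11407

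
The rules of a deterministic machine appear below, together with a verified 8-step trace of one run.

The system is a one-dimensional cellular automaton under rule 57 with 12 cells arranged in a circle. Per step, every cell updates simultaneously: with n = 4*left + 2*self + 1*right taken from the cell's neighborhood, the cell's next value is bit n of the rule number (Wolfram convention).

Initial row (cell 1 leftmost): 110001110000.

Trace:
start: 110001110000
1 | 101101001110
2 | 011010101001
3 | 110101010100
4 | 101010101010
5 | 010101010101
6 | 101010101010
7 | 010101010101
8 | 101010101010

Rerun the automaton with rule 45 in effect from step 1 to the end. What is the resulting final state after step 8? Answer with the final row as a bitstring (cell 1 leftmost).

(re-executing steps 1..8 under rule 45; state before step 1: 110001110000)
1 | 100101000110
2 | 100111010101
3 | 000100111111
4 | 010100100000
5 | 011100101111
6 | 110000111000
7 | 100110100010
8 | 100101101011

100101101011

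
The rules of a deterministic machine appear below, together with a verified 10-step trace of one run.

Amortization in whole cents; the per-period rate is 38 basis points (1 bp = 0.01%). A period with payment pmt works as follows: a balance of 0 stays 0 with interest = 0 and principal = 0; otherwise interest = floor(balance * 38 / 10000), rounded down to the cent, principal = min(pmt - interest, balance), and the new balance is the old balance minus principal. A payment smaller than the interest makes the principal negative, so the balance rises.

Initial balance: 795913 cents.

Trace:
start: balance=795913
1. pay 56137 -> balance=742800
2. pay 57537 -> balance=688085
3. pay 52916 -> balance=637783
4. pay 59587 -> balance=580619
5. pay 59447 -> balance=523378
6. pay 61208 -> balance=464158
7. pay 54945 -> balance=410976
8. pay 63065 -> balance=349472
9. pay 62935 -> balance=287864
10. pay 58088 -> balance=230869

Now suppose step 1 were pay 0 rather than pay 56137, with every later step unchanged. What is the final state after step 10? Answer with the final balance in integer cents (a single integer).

(re-executing from step 1 with the substitution; state before step 1: balance=795913)
1. pay 0 -> balance=798937
2. pay 57537 -> balance=744435
3. pay 52916 -> balance=694347
4. pay 59587 -> balance=637398
5. pay 59447 -> balance=580373
6. pay 61208 -> balance=521370
7. pay 54945 -> balance=468406
8. pay 63065 -> balance=407120
9. pay 62935 -> balance=345732
10. pay 58088 -> balance=288957

288957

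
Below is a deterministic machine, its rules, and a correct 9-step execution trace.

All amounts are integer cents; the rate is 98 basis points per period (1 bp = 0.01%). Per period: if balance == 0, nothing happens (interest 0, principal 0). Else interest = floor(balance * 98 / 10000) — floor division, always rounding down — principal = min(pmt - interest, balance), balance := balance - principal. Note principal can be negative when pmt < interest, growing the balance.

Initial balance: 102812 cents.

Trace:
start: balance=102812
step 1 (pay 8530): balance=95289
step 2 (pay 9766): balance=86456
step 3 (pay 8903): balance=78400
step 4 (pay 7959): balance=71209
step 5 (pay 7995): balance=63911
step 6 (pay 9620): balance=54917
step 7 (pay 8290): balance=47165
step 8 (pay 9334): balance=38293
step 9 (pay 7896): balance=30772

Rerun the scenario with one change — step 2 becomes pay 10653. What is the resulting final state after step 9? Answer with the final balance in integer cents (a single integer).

(re-executing from step 2 with the substitution; state before step 2: balance=95289)
step 2 (pay 10653): balance=85569
step 3 (pay 8903): balance=77504
step 4 (pay 7959): balance=70304
step 5 (pay 7995): balance=62997
step 6 (pay 9620): balance=53994
step 7 (pay 8290): balance=46233
step 8 (pay 9334): balance=37352
step 9 (pay 7896): balance=29822

29822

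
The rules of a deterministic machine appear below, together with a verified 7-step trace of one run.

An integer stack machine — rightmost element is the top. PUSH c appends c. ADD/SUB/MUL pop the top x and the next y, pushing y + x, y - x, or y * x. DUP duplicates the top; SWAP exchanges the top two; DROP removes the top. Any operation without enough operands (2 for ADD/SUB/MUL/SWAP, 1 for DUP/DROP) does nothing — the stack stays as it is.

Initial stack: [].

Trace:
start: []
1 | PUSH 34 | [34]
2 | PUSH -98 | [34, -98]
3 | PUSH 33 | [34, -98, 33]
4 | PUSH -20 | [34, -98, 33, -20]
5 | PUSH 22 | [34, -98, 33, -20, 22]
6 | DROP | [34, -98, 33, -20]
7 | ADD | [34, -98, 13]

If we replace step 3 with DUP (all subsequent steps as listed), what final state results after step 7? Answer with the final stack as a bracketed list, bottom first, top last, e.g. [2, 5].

(re-executing from step 3 with the substitution; state before step 3: [34, -98])
3 | DUP | [34, -98, -98]
4 | PUSH -20 | [34, -98, -98, -20]
5 | PUSH 22 | [34, -98, -98, -20, 22]
6 | DROP | [34, -98, -98, -20]
7 | ADD | [34, -98, -118]

[34, -98, -118]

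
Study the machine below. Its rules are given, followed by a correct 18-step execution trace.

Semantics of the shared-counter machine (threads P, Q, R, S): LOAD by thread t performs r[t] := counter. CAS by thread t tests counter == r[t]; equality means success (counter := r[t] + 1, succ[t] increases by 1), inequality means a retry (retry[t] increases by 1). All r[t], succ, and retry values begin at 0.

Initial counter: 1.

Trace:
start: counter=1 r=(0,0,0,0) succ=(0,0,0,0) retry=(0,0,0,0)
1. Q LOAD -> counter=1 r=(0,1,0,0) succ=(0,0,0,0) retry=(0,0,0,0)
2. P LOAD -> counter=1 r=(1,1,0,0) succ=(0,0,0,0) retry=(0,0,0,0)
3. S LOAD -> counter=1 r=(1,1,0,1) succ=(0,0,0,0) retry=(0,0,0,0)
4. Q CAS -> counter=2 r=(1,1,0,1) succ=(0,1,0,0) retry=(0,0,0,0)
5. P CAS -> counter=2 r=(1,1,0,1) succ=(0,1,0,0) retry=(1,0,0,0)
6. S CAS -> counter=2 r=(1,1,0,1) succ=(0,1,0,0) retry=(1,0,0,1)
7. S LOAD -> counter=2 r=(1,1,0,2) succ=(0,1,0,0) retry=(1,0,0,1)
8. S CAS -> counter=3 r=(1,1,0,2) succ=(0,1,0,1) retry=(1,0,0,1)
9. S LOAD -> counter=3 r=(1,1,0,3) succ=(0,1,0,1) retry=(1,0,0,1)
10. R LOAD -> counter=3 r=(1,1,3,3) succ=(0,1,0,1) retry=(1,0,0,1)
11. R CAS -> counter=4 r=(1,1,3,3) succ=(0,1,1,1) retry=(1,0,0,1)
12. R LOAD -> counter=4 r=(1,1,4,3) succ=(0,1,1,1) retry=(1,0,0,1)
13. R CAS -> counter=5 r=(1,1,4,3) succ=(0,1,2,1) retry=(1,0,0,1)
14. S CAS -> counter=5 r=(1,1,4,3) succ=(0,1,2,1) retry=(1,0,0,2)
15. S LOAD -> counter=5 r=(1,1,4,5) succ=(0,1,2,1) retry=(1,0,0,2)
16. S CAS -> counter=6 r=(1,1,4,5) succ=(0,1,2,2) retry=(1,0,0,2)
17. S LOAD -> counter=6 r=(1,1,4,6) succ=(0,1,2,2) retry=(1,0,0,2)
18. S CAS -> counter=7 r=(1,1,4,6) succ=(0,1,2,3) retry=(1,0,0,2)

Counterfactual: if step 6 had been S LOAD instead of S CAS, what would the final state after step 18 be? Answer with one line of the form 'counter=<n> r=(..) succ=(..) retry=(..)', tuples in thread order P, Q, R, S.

(re-executing from step 6 with the substitution; state before step 6: counter=2 r=(1,1,0,1) succ=(0,1,0,0) retry=(1,0,0,0))
6. S LOAD -> counter=2 r=(1,1,0,2) succ=(0,1,0,0) retry=(1,0,0,0)
7. S LOAD -> counter=2 r=(1,1,0,2) succ=(0,1,0,0) retry=(1,0,0,0)
8. S CAS -> counter=3 r=(1,1,0,2) succ=(0,1,0,1) retry=(1,0,0,0)
9. S LOAD -> counter=3 r=(1,1,0,3) succ=(0,1,0,1) retry=(1,0,0,0)
10. R LOAD -> counter=3 r=(1,1,3,3) succ=(0,1,0,1) retry=(1,0,0,0)
11. R CAS -> counter=4 r=(1,1,3,3) succ=(0,1,1,1) retry=(1,0,0,0)
12. R LOAD -> counter=4 r=(1,1,4,3) succ=(0,1,1,1) retry=(1,0,0,0)
13. R CAS -> counter=5 r=(1,1,4,3) succ=(0,1,2,1) retry=(1,0,0,0)
14. S CAS -> counter=5 r=(1,1,4,3) succ=(0,1,2,1) retry=(1,0,0,1)
15. S LOAD -> counter=5 r=(1,1,4,5) succ=(0,1,2,1) retry=(1,0,0,1)
16. S CAS -> counter=6 r=(1,1,4,5) succ=(0,1,2,2) retry=(1,0,0,1)
17. S LOAD -> counter=6 r=(1,1,4,6) succ=(0,1,2,2) retry=(1,0,0,1)
18. S CAS -> counter=7 r=(1,1,4,6) succ=(0,1,2,3) retry=(1,0,0,1)

counter=7 r=(1,1,4,6) succ=(0,1,2,3) retry=(1,0,0,1)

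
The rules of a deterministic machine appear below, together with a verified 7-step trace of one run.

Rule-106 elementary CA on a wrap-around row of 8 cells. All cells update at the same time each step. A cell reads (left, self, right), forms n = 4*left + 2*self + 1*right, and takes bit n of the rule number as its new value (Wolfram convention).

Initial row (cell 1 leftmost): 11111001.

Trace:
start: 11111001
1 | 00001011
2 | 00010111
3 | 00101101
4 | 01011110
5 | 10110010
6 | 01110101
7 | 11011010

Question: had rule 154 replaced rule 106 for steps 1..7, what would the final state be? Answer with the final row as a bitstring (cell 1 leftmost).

11111101

(re-executing steps 1..7 under rule 154; state before step 1: 11111001)
1 | 11110111
2 | 11100111
3 | 11011111
4 | 10011111
5 | 01111111
6 | 01111110
7 | 11111101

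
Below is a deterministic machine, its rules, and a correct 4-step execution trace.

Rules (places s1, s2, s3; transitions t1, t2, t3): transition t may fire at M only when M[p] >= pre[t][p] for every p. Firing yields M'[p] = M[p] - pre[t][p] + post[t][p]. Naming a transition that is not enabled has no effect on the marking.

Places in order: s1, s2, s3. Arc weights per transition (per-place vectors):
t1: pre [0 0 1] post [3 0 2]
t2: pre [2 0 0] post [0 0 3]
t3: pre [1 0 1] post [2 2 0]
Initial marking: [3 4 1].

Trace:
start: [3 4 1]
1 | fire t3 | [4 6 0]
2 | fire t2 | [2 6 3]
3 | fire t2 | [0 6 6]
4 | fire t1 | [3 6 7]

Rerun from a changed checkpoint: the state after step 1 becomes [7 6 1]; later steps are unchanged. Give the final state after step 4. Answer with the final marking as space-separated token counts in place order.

state after step 1 := [7 6 1]
2 | fire t2 | [5 6 4]
3 | fire t2 | [3 6 7]
4 | fire t1 | [6 6 8]

6 6 8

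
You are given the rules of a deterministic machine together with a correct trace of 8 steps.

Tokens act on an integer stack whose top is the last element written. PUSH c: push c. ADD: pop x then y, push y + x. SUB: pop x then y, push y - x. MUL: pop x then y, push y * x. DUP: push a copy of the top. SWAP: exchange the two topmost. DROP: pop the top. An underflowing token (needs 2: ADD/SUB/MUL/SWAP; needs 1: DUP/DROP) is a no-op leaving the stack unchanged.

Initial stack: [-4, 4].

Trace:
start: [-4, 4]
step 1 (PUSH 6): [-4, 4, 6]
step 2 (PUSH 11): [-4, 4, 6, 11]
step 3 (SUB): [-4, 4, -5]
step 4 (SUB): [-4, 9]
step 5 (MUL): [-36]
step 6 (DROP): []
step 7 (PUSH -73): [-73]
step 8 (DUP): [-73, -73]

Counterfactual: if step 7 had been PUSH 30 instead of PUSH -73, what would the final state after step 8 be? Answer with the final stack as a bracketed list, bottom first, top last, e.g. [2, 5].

[30, 30]

(re-executing from step 7 with the substitution; state before step 7: [])
step 7 (PUSH 30): [30]
step 8 (DUP): [30, 30]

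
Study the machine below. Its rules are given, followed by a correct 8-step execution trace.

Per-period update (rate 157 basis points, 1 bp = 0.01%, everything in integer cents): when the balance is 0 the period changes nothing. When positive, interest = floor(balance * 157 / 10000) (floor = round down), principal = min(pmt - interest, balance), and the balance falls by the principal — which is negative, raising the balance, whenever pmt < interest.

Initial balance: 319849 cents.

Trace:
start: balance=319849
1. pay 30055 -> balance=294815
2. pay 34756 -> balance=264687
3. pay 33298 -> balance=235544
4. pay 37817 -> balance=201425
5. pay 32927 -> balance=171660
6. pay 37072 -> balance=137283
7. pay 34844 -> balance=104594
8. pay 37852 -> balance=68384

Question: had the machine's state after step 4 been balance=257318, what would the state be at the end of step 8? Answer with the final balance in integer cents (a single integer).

127869

state after step 4 := balance=257318
5. pay 32927 -> balance=228430
6. pay 37072 -> balance=194944
7. pay 34844 -> balance=163160
8. pay 37852 -> balance=127869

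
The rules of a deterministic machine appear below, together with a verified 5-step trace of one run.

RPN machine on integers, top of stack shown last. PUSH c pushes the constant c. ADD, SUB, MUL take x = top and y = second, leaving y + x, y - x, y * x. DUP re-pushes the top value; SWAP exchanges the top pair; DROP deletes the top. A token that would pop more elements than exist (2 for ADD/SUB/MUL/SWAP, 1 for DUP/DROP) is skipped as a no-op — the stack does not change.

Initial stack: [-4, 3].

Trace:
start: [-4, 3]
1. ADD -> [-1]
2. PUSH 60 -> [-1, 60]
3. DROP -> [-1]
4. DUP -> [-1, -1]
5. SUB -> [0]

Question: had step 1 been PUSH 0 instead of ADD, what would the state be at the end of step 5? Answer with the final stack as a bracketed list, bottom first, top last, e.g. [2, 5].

(re-executing from step 1 with the substitution; state before step 1: [-4, 3])
1. PUSH 0 -> [-4, 3, 0]
2. PUSH 60 -> [-4, 3, 0, 60]
3. DROP -> [-4, 3, 0]
4. DUP -> [-4, 3, 0, 0]
5. SUB -> [-4, 3, 0]

[-4, 3, 0]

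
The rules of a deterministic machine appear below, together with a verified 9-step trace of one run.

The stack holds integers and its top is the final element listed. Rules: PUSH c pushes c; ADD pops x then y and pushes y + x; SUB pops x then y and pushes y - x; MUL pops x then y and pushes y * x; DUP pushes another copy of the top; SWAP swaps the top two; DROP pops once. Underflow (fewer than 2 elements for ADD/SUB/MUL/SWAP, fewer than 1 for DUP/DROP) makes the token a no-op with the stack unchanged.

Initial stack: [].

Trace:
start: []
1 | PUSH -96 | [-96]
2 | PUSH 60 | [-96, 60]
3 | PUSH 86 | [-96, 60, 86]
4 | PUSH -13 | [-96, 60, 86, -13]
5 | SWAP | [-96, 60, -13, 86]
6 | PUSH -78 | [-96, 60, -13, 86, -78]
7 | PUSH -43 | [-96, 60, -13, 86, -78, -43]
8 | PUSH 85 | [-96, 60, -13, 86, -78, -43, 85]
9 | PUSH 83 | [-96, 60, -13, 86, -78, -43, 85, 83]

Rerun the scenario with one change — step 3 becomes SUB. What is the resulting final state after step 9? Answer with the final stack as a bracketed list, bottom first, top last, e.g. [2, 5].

[-13, -156, -78, -43, 85, 83]

(re-executing from step 3 with the substitution; state before step 3: [-96, 60])
3 | SUB | [-156]
4 | PUSH -13 | [-156, -13]
5 | SWAP | [-13, -156]
6 | PUSH -78 | [-13, -156, -78]
7 | PUSH -43 | [-13, -156, -78, -43]
8 | PUSH 85 | [-13, -156, -78, -43, 85]
9 | PUSH 83 | [-13, -156, -78, -43, 85, 83]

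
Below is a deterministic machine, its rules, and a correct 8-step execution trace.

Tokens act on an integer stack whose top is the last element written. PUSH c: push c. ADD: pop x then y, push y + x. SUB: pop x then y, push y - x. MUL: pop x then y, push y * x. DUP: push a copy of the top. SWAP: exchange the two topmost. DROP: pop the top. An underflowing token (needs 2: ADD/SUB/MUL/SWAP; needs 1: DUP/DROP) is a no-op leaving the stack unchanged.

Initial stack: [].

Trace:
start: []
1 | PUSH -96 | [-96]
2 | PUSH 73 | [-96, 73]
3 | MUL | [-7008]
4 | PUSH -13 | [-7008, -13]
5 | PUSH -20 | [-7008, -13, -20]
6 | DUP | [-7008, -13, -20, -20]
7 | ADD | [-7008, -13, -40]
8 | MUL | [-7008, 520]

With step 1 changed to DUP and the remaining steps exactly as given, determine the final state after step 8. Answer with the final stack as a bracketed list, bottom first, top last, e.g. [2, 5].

[73, 520]

(re-executing from step 1 with the substitution; state before step 1: [])
1 | DUP | []
2 | PUSH 73 | [73]
3 | MUL | [73]
4 | PUSH -13 | [73, -13]
5 | PUSH -20 | [73, -13, -20]
6 | DUP | [73, -13, -20, -20]
7 | ADD | [73, -13, -40]
8 | MUL | [73, 520]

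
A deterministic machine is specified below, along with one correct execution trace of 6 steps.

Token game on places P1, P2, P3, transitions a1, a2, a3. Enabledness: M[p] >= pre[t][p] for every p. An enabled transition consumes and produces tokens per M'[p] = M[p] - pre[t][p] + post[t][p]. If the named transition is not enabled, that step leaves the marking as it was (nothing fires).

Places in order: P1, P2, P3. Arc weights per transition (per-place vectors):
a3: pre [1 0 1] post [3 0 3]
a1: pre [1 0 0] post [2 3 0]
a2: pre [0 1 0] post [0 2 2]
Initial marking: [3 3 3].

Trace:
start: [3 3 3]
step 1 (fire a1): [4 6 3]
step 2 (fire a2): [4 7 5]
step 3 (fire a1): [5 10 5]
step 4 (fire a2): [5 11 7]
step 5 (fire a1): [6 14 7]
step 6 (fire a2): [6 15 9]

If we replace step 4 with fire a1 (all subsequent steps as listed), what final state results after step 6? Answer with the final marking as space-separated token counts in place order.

(re-executing from step 4 with the substitution; state before step 4: [5 10 5])
step 4 (fire a1): [6 13 5]
step 5 (fire a1): [7 16 5]
step 6 (fire a2): [7 17 7]

7 17 7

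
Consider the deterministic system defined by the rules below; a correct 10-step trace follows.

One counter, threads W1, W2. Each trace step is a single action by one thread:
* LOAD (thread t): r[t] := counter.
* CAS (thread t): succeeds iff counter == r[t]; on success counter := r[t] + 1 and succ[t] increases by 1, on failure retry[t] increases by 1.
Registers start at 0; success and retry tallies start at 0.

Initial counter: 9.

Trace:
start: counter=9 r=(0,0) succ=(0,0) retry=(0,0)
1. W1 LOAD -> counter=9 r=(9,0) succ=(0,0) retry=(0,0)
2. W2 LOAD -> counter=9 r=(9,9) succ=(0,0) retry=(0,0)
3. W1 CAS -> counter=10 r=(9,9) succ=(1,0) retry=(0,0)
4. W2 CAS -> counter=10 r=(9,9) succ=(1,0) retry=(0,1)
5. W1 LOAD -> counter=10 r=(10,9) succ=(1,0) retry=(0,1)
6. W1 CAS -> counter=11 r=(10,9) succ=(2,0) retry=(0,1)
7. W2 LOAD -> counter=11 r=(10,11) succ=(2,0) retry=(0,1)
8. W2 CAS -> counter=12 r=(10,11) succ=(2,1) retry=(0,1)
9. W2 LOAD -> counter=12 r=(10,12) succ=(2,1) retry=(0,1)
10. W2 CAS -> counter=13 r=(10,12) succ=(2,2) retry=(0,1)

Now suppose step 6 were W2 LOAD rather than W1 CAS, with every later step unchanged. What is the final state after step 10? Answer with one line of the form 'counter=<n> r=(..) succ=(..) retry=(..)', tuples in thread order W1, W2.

counter=12 r=(10,11) succ=(1,2) retry=(0,1)

(re-executing from step 6 with the substitution; state before step 6: counter=10 r=(10,9) succ=(1,0) retry=(0,1))
6. W2 LOAD -> counter=10 r=(10,10) succ=(1,0) retry=(0,1)
7. W2 LOAD -> counter=10 r=(10,10) succ=(1,0) retry=(0,1)
8. W2 CAS -> counter=11 r=(10,10) succ=(1,1) retry=(0,1)
9. W2 LOAD -> counter=11 r=(10,11) succ=(1,1) retry=(0,1)
10. W2 CAS -> counter=12 r=(10,11) succ=(1,2) retry=(0,1)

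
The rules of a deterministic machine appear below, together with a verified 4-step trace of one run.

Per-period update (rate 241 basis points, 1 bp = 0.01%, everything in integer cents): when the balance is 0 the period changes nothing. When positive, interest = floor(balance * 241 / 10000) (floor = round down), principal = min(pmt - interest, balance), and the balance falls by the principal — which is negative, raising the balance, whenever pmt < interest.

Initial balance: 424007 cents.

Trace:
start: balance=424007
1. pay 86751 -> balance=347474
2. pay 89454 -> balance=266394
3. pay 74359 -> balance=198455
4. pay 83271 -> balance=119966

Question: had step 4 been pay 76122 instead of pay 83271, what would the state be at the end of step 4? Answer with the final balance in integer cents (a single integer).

127115

(re-executing from step 4 with the substitution; state before step 4: balance=198455)
4. pay 76122 -> balance=127115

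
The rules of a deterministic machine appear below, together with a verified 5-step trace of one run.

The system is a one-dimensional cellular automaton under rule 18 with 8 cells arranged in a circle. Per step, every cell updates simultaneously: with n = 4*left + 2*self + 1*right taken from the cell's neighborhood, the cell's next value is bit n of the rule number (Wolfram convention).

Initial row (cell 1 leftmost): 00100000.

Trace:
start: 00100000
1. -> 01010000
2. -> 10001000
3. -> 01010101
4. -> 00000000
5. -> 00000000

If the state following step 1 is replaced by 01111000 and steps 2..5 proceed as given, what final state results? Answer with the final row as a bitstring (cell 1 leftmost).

01001000

state after step 1 := 01111000
2. -> 10000100
3. -> 01001011
4. -> 00110000
5. -> 01001000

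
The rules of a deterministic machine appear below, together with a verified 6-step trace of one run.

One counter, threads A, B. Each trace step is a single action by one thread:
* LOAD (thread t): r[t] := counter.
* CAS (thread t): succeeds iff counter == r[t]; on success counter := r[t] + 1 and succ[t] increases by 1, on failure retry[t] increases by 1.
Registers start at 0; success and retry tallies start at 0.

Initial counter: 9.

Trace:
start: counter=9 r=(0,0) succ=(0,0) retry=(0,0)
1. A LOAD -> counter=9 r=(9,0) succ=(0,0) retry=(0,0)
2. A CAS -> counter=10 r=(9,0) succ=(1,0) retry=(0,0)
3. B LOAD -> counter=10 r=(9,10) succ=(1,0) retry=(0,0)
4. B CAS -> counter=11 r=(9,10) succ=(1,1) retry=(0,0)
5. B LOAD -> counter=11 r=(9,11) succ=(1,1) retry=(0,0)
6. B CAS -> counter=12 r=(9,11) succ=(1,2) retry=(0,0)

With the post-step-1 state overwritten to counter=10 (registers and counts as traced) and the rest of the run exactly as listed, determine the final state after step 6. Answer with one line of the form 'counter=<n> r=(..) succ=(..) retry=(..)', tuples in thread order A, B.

state after step 1 := counter=10 r=(9,0) succ=(0,0) retry=(0,0)
2. A CAS -> counter=10 r=(9,0) succ=(0,0) retry=(1,0)
3. B LOAD -> counter=10 r=(9,10) succ=(0,0) retry=(1,0)
4. B CAS -> counter=11 r=(9,10) succ=(0,1) retry=(1,0)
5. B LOAD -> counter=11 r=(9,11) succ=(0,1) retry=(1,0)
6. B CAS -> counter=12 r=(9,11) succ=(0,2) retry=(1,0)

counter=12 r=(9,11) succ=(0,2) retry=(1,0)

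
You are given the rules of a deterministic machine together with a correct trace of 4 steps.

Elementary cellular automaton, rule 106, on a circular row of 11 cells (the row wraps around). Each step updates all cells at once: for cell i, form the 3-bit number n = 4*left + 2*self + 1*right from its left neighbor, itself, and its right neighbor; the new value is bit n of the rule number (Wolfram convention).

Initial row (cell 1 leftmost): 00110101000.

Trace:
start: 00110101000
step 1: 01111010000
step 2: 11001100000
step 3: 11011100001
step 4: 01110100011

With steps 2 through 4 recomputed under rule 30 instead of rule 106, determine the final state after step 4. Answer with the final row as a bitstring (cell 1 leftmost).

00111100101

(re-executing steps 2..4 under rule 30; state before step 2: 01111010000)
step 2: 11000011000
step 3: 10100110101
step 4: 00111100101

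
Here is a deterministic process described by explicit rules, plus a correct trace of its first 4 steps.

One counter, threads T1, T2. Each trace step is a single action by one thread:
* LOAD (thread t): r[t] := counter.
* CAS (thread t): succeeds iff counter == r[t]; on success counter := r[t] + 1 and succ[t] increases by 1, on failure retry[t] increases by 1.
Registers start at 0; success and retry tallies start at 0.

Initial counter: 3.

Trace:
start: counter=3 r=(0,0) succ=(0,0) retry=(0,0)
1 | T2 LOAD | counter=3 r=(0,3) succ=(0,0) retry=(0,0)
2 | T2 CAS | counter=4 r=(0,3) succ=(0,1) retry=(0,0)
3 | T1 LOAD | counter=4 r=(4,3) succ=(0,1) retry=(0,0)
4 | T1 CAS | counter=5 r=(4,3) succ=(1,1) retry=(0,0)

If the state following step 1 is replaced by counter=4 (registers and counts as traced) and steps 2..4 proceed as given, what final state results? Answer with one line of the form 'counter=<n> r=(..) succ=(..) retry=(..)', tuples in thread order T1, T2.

state after step 1 := counter=4 r=(0,3) succ=(0,0) retry=(0,0)
2 | T2 CAS | counter=4 r=(0,3) succ=(0,0) retry=(0,1)
3 | T1 LOAD | counter=4 r=(4,3) succ=(0,0) retry=(0,1)
4 | T1 CAS | counter=5 r=(4,3) succ=(1,0) retry=(0,1)

counter=5 r=(4,3) succ=(1,0) retry=(0,1)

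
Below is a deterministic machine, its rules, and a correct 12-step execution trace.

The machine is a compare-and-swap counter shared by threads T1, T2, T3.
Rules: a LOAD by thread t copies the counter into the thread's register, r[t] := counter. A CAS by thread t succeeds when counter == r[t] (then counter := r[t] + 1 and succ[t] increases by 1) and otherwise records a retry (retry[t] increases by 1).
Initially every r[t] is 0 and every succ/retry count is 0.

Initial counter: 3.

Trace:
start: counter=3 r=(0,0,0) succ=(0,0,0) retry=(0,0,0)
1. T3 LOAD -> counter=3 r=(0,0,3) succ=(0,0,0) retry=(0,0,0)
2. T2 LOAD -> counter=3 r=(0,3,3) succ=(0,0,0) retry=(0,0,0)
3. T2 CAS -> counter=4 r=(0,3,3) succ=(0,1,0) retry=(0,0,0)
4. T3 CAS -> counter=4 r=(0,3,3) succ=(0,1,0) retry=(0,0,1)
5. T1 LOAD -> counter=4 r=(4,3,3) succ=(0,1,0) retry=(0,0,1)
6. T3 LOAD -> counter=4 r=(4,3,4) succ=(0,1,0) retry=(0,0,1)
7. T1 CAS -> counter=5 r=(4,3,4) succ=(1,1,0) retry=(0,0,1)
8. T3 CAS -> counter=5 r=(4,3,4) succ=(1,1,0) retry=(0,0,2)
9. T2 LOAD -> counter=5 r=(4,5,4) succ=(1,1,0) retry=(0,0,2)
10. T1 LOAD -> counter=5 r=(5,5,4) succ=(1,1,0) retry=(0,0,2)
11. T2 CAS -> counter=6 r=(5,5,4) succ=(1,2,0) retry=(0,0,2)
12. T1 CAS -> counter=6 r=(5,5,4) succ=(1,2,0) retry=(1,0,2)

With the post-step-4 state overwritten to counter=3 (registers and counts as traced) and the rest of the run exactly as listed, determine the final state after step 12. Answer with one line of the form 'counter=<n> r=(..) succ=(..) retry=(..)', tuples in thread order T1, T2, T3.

counter=5 r=(4,4,3) succ=(1,2,0) retry=(1,0,2)

state after step 4 := counter=3 r=(0,3,3) succ=(0,1,0) retry=(0,0,1)
5. T1 LOAD -> counter=3 r=(3,3,3) succ=(0,1,0) retry=(0,0,1)
6. T3 LOAD -> counter=3 r=(3,3,3) succ=(0,1,0) retry=(0,0,1)
7. T1 CAS -> counter=4 r=(3,3,3) succ=(1,1,0) retry=(0,0,1)
8. T3 CAS -> counter=4 r=(3,3,3) succ=(1,1,0) retry=(0,0,2)
9. T2 LOAD -> counter=4 r=(3,4,3) succ=(1,1,0) retry=(0,0,2)
10. T1 LOAD -> counter=4 r=(4,4,3) succ=(1,1,0) retry=(0,0,2)
11. T2 CAS -> counter=5 r=(4,4,3) succ=(1,2,0) retry=(0,0,2)
12. T1 CAS -> counter=5 r=(4,4,3) succ=(1,2,0) retry=(1,0,2)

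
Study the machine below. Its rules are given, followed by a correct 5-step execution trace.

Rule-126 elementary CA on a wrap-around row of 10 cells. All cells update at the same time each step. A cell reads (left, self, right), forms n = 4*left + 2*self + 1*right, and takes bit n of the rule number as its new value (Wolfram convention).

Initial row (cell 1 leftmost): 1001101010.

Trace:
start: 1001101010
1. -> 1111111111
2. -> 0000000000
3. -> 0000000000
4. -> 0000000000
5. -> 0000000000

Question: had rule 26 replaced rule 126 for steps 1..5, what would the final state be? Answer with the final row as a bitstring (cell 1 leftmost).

1101010010

(re-executing steps 1..5 under rule 26; state before step 1: 1001101010)
1. -> 0111000000
2. -> 1100100000
3. -> 1011010001
4. -> 0010001011
5. -> 1101010010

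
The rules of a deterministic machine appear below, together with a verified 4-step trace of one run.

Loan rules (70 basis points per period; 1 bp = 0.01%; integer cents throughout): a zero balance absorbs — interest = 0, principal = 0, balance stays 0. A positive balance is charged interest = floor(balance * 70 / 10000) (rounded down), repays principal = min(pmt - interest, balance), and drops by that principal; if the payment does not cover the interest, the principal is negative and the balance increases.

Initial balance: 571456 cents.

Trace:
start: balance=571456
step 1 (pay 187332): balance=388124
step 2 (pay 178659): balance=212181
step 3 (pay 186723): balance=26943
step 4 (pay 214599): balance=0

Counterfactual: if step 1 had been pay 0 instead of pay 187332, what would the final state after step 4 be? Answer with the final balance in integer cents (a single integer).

(re-executing from step 1 with the substitution; state before step 1: balance=571456)
step 1 (pay 0): balance=575456
step 2 (pay 178659): balance=400825
step 3 (pay 186723): balance=216907
step 4 (pay 214599): balance=3826

3826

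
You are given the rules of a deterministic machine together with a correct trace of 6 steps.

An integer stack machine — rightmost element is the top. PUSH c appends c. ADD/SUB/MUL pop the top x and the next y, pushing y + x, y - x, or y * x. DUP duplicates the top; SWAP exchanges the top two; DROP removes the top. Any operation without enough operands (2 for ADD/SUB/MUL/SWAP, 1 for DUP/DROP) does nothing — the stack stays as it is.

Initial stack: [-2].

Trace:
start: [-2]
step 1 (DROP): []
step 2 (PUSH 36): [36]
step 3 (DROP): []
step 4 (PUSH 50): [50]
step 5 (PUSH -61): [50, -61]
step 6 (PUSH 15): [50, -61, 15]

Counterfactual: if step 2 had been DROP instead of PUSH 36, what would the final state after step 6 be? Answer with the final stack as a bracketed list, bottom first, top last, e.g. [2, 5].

(re-executing from step 2 with the substitution; state before step 2: [])
step 2 (DROP): []
step 3 (DROP): []
step 4 (PUSH 50): [50]
step 5 (PUSH -61): [50, -61]
step 6 (PUSH 15): [50, -61, 15]

[50, -61, 15]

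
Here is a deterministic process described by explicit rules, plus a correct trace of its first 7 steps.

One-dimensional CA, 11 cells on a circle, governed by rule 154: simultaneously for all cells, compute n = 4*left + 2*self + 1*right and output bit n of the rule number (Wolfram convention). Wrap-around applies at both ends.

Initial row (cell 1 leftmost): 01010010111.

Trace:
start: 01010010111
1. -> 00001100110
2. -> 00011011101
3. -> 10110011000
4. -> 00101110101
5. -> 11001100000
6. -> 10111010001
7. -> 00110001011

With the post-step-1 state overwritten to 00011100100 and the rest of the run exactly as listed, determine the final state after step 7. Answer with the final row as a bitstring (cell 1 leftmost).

00100010111

state after step 1 := 00011100100
2. -> 00111011010
3. -> 01110010001
4. -> 01101101010
5. -> 11001000001
6. -> 10110100011
7. -> 00100010111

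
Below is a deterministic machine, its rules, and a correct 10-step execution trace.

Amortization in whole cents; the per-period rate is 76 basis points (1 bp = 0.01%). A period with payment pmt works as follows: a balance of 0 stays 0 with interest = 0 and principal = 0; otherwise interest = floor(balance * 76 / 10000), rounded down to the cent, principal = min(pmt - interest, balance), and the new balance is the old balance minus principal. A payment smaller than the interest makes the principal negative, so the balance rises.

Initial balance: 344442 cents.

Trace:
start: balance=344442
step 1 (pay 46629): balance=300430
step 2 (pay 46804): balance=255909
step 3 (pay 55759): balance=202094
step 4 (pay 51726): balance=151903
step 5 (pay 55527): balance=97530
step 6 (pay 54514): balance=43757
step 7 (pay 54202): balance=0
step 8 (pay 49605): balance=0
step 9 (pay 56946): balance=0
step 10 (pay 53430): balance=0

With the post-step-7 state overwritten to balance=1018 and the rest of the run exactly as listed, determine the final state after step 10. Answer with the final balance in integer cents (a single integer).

state after step 7 := balance=1018
step 8 (pay 49605): balance=0
step 9 (pay 56946): balance=0
step 10 (pay 53430): balance=0

0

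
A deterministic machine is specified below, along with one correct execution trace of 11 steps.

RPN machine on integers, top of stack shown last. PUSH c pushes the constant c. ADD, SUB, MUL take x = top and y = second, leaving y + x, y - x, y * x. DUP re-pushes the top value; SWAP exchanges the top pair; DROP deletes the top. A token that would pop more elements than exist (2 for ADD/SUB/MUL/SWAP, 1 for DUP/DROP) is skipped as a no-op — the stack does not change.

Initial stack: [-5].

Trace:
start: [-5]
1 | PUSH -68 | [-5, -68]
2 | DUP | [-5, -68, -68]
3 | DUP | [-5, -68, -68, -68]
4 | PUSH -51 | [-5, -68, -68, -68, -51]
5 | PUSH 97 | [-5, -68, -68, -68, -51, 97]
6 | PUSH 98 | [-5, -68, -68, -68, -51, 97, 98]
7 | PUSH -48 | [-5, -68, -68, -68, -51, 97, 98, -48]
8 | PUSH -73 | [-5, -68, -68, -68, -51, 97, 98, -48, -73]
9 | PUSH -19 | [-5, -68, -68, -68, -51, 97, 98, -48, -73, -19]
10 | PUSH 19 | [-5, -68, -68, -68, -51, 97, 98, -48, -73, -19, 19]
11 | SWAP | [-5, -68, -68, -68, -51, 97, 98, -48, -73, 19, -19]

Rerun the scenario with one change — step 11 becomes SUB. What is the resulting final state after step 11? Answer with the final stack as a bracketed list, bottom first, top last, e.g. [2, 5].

(re-executing from step 11 with the substitution; state before step 11: [-5, -68, -68, -68, -51, 97, 98, -48, -73, -19, 19])
11 | SUB | [-5, -68, -68, -68, -51, 97, 98, -48, -73, -38]

[-5, -68, -68, -68, -51, 97, 98, -48, -73, -38]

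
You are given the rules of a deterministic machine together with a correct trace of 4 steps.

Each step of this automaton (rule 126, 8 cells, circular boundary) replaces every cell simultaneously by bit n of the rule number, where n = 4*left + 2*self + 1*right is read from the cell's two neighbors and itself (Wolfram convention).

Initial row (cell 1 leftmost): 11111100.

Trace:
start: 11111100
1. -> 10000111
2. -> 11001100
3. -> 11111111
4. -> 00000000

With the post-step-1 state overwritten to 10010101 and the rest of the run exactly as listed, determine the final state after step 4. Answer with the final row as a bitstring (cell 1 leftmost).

00000000

state after step 1 := 10010101
2. -> 11111111
3. -> 00000000
4. -> 00000000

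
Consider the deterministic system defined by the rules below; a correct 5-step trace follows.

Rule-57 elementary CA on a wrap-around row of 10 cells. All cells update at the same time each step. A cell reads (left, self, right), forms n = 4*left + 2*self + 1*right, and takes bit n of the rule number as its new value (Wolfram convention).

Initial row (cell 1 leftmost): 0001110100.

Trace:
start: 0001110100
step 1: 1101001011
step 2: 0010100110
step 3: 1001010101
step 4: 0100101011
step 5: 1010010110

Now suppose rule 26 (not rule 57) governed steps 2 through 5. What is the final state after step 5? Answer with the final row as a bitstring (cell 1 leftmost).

(re-executing steps 2..5 under rule 26; state before step 2: 1101001011)
step 2: 0000110010
step 3: 0001101101
step 4: 1011001000
step 5: 0010110101

0010110101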